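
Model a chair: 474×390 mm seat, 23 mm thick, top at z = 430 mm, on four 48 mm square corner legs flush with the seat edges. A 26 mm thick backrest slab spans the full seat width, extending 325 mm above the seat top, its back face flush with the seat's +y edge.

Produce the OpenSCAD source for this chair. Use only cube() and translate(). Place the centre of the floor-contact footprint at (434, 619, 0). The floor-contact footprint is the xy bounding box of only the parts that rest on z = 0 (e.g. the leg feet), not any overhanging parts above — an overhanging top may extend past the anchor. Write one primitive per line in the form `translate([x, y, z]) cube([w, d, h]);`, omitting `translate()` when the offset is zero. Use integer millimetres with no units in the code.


// leg_h = 430 - 23 = 407
translate([197, 424, 407]) cube([474, 390, 23]);
translate([197, 424, 0]) cube([48, 48, 407]);
translate([623, 424, 0]) cube([48, 48, 407]);
translate([197, 766, 0]) cube([48, 48, 407]);
translate([623, 766, 0]) cube([48, 48, 407]);
translate([197, 788, 430]) cube([474, 26, 325]);


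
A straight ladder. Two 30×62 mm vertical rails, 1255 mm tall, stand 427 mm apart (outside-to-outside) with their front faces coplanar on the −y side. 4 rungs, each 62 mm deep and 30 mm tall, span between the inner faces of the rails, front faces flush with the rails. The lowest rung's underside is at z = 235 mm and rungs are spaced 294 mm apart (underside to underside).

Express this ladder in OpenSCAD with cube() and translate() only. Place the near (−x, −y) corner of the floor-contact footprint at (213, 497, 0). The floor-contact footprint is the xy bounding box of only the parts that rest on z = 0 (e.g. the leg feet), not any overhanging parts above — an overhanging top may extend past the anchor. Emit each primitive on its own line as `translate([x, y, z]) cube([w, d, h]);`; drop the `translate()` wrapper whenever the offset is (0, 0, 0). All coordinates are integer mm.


translate([213, 497, 0]) cube([30, 62, 1255]);
translate([610, 497, 0]) cube([30, 62, 1255]);
translate([243, 497, 235]) cube([367, 62, 30]);
translate([243, 497, 529]) cube([367, 62, 30]);
translate([243, 497, 823]) cube([367, 62, 30]);
translate([243, 497, 1117]) cube([367, 62, 30]);


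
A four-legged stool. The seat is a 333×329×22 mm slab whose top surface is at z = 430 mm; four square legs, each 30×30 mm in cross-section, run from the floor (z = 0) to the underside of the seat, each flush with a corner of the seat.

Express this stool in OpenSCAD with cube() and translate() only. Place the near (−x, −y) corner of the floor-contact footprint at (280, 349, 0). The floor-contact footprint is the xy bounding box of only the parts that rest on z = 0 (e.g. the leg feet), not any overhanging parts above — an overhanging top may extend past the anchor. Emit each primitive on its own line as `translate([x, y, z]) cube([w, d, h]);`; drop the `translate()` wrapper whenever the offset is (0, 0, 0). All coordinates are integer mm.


translate([280, 349, 408]) cube([333, 329, 22]);
translate([280, 349, 0]) cube([30, 30, 408]);
translate([583, 349, 0]) cube([30, 30, 408]);
translate([280, 648, 0]) cube([30, 30, 408]);
translate([583, 648, 0]) cube([30, 30, 408]);


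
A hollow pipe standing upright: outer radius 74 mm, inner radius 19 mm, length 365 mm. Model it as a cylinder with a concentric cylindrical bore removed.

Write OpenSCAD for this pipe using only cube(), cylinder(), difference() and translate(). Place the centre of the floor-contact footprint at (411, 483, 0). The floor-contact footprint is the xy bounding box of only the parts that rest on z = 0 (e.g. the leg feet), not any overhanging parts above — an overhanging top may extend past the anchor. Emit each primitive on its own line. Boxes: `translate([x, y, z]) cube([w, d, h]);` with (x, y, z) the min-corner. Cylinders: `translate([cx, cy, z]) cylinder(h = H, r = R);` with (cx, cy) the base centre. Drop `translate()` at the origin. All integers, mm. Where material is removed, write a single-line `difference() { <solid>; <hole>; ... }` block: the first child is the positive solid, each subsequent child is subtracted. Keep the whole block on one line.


difference() { translate([411, 483, 0]) cylinder(h = 365, r = 74); translate([411, 483, 0]) cylinder(h = 365, r = 19); }


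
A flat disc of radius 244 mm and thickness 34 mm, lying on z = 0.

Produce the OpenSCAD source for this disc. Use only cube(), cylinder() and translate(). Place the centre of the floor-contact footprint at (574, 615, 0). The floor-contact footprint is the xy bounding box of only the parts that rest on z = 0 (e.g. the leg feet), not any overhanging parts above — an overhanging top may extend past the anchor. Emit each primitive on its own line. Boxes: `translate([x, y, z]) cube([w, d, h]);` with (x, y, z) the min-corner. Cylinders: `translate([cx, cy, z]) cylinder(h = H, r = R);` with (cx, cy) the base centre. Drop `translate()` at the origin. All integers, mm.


translate([574, 615, 0]) cylinder(h = 34, r = 244);


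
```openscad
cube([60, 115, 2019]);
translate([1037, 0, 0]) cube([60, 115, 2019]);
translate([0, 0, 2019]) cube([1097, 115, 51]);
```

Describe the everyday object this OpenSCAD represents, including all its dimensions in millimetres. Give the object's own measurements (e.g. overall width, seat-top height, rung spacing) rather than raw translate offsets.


A door frame. The clear opening is 977 mm wide and 2019 mm high. Two 60 mm wide jambs, 115 mm deep, stand either side of the opening from the floor to the top of the opening. A 51 mm thick head sits across the top of both jambs, spanning the full outside width of the frame.


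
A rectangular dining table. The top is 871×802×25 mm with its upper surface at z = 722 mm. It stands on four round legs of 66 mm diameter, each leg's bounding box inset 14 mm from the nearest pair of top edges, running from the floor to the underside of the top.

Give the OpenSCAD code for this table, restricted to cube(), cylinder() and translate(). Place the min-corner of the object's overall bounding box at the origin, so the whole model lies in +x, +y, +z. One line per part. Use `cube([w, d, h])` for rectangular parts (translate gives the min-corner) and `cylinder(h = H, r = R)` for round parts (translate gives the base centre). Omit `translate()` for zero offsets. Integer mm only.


translate([0, 0, 697]) cube([871, 802, 25]);
translate([47, 47, 0]) cylinder(h = 697, r = 33);
translate([824, 47, 0]) cylinder(h = 697, r = 33);
translate([47, 755, 0]) cylinder(h = 697, r = 33);
translate([824, 755, 0]) cylinder(h = 697, r = 33);


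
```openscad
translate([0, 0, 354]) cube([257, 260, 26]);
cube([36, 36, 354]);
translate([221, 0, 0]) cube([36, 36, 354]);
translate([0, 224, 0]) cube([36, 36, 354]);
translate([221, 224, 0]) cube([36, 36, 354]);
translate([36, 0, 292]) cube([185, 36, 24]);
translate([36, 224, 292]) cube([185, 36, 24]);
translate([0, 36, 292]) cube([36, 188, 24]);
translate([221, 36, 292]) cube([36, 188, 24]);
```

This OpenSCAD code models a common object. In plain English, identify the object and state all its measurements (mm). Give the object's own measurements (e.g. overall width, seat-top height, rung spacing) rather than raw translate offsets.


A simple wooden stool: a rectangular seat 257 mm (x) by 260 mm (y), 26 mm thick, top face at z = 380 mm, on four square legs, each 36×36 mm in cross-section. The legs rest on z = 0, each flush with a corner of the seat. Four stretchers, 36 mm wide and 24 mm tall, connect adjacent legs with their undersides at z = 292 mm, each running between the inner faces of the legs it joins and aligned with the legs' outer faces on the other axis.


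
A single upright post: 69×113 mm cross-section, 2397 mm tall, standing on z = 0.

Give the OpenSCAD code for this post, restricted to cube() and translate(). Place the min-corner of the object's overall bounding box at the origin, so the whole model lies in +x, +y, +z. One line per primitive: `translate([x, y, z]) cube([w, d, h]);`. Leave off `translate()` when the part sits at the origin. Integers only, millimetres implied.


cube([69, 113, 2397]);


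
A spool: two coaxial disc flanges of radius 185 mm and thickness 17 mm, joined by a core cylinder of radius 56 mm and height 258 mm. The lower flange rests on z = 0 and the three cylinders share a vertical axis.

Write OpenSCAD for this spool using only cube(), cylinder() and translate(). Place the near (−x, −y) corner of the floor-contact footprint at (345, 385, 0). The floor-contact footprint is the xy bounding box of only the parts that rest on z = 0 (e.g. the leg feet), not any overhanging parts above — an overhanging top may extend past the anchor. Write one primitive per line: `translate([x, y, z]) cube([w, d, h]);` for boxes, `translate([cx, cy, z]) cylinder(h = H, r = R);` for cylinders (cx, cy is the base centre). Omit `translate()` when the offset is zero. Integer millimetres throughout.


translate([530, 570, 0]) cylinder(h = 17, r = 185);
translate([530, 570, 17]) cylinder(h = 258, r = 56);
translate([530, 570, 275]) cylinder(h = 17, r = 185);


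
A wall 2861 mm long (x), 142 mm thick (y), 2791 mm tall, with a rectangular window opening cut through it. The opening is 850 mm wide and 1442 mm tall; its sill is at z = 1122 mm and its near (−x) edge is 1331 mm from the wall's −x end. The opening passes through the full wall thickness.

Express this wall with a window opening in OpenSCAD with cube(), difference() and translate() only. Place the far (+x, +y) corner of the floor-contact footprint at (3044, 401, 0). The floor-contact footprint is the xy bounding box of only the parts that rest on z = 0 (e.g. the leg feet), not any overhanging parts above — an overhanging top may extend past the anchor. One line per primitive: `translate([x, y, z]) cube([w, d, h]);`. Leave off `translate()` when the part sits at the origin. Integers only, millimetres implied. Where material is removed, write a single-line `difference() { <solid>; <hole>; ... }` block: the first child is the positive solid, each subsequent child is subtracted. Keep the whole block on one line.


difference() { translate([183, 259, 0]) cube([2861, 142, 2791]); translate([1514, 259, 1122]) cube([850, 142, 1442]); }


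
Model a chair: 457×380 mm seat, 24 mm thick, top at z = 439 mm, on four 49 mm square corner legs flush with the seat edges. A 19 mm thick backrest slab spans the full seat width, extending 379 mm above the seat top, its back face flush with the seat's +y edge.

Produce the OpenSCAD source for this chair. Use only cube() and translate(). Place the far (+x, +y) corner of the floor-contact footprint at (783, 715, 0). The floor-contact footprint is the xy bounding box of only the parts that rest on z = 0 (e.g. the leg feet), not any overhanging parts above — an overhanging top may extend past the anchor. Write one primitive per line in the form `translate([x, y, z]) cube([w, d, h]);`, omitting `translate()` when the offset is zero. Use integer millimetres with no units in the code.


translate([326, 335, 415]) cube([457, 380, 24]);
translate([326, 335, 0]) cube([49, 49, 415]);
translate([734, 335, 0]) cube([49, 49, 415]);
translate([326, 666, 0]) cube([49, 49, 415]);
translate([734, 666, 0]) cube([49, 49, 415]);
translate([326, 696, 439]) cube([457, 19, 379]);


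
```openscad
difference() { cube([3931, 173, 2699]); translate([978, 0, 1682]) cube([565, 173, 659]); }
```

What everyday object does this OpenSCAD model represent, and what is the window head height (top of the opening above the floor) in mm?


A wall with a window opening. The window head height is 2341 mm.

A wall with a rectangular opening subtracted — a window. Sill at z = 1682, opening 659 mm tall, so the head is at 1682 + 659 = 2341 mm.


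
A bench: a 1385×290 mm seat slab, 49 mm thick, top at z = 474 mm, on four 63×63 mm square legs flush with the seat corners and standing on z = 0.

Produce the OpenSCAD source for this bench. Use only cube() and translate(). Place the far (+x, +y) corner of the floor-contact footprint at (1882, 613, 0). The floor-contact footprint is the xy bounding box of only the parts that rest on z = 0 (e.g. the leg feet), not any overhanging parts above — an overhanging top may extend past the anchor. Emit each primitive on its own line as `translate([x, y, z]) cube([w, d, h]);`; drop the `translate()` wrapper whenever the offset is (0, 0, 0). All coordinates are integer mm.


translate([497, 323, 425]) cube([1385, 290, 49]);
translate([497, 323, 0]) cube([63, 63, 425]);
translate([497, 550, 0]) cube([63, 63, 425]);
translate([1819, 323, 0]) cube([63, 63, 425]);
translate([1819, 550, 0]) cube([63, 63, 425]);


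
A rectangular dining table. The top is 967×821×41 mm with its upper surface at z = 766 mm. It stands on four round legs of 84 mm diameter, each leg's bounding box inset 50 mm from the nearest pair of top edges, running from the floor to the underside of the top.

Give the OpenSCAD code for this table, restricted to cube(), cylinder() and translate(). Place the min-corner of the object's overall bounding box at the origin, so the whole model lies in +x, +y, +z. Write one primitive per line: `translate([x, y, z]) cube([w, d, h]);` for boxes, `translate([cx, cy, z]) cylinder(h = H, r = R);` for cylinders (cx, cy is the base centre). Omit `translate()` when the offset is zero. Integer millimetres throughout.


translate([0, 0, 725]) cube([967, 821, 41]);
translate([92, 92, 0]) cylinder(h = 725, r = 42);
translate([875, 92, 0]) cylinder(h = 725, r = 42);
translate([92, 729, 0]) cylinder(h = 725, r = 42);
translate([875, 729, 0]) cylinder(h = 725, r = 42);


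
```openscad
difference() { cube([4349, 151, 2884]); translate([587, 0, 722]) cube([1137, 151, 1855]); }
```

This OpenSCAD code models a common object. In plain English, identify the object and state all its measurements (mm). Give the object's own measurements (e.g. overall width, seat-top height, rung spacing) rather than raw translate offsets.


A wall 4349 mm long (x), 151 mm thick (y), 2884 mm tall, with a rectangular window opening cut through it. The opening is 1137 mm wide and 1855 mm tall; its sill is at z = 722 mm and its near (−x) edge is 587 mm from the wall's −x end. The opening passes through the full wall thickness.


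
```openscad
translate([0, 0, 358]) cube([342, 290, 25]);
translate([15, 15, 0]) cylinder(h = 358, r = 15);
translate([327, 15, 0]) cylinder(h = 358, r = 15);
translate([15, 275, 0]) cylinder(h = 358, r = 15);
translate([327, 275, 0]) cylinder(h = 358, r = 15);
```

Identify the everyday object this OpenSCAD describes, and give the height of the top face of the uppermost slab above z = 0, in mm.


A stool. The seat height is 383 mm.

A 342×290×25 slab at z = 358 on four corner cylinders — a stool. The seat top is 358 + 25 = 383 mm.


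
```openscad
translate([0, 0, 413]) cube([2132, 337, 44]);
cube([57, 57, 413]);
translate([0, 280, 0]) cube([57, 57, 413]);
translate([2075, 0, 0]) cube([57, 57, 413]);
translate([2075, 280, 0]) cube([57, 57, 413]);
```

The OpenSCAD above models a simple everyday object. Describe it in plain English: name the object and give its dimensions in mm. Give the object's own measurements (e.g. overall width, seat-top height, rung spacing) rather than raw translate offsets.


A long wooden bench with a 2132 mm (x) × 337 mm (y) seat, 44 mm thick, its top surface 457 mm above the floor. Four 57 mm square legs at the seat corners, flush with the edges, run from z = 0 to the seat underside.


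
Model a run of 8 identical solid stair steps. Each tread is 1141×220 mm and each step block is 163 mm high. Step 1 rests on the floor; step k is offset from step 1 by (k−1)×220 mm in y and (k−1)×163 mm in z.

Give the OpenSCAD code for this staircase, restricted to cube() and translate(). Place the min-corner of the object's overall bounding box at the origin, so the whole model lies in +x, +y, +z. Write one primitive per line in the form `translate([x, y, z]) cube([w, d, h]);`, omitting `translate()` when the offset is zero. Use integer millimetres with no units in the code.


cube([1141, 220, 163]);
translate([0, 220, 163]) cube([1141, 220, 163]);
translate([0, 440, 326]) cube([1141, 220, 163]);
translate([0, 660, 489]) cube([1141, 220, 163]);
translate([0, 880, 652]) cube([1141, 220, 163]);
translate([0, 1100, 815]) cube([1141, 220, 163]);
translate([0, 1320, 978]) cube([1141, 220, 163]);
translate([0, 1540, 1141]) cube([1141, 220, 163]);


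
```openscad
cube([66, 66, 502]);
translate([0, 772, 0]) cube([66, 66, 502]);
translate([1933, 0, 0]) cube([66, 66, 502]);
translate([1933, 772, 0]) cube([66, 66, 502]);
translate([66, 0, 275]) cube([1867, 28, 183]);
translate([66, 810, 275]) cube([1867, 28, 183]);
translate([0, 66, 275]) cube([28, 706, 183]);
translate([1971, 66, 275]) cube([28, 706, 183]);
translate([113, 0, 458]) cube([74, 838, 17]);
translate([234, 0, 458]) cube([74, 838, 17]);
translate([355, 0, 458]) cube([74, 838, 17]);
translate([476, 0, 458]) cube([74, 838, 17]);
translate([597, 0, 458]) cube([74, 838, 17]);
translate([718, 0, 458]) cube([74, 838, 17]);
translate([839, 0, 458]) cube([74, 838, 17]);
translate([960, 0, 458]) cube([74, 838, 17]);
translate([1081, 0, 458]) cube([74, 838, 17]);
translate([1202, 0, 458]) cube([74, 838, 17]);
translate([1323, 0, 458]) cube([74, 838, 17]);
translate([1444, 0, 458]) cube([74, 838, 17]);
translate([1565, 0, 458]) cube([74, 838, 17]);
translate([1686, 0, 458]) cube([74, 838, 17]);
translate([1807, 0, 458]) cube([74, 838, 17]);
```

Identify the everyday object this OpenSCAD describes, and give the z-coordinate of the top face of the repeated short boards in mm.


A bed frame. The slat-top height is 475 mm.

Four posts, four rails, and a row of slats — a bed frame. Slats sit on the rails at z = 275 + 183 = 458; with slat thickness 17, the top is 475 mm.


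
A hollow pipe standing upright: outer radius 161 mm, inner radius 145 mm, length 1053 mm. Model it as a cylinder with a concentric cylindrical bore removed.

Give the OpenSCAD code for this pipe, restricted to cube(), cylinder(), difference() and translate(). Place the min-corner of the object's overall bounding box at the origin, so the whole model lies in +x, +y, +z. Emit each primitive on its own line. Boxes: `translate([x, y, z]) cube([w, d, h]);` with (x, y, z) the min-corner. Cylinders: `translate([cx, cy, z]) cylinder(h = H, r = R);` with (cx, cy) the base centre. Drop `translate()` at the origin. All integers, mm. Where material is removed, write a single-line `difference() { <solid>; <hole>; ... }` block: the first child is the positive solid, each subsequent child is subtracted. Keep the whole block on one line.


difference() { translate([161, 161, 0]) cylinder(h = 1053, r = 161); translate([161, 161, 0]) cylinder(h = 1053, r = 145); }


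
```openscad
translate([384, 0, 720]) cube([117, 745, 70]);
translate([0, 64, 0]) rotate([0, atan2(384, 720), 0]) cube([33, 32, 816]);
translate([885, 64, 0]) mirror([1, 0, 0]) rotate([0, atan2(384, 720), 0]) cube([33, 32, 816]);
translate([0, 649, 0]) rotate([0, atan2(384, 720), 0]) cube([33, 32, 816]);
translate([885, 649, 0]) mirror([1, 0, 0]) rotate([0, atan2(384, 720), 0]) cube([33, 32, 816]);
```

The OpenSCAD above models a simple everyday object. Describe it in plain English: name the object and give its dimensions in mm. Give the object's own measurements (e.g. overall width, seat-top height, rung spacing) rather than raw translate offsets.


A sawhorse. A 117×745×70 mm beam (x, y, z) sits on two A-frame leg pairs. Each pair is two raked legs of 33×32 mm section (32 mm along y) splaying symmetrically in x. Each leg rises 720 mm vertically over 384 mm of horizontal reach and is 816 mm long along its own axis. Every leg's outer bottom edge rests on the floor and its outer top edge meets a bottom edge of the beam — the left legs (tilting toward +x) meet the beam's −x bottom edge, the right legs (their mirror images, tilting toward −x) meet its +x bottom edge — so the leg tops tuck under the beam, the beam's underside is 720 mm above the floor, and the feet are 885 mm apart outside-to-outside with the beam centred between them. The two leg pairs are set in 64 mm from either end of the beam.


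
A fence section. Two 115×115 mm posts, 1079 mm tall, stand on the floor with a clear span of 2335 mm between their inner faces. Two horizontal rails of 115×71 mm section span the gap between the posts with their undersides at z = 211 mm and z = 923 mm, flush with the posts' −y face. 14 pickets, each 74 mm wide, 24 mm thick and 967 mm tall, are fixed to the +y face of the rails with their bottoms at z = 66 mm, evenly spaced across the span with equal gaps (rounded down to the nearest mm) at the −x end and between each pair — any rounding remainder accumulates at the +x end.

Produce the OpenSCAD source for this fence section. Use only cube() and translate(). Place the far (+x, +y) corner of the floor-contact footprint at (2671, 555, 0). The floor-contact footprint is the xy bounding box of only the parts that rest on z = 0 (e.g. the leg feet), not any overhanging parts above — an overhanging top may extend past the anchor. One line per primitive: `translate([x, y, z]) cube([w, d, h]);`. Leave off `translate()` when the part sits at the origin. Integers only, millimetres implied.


translate([106, 440, 0]) cube([115, 115, 1079]);
translate([2556, 440, 0]) cube([115, 115, 1079]);
translate([221, 440, 211]) cube([2335, 115, 71]);
translate([221, 440, 923]) cube([2335, 115, 71]);
translate([307, 555, 66]) cube([74, 24, 967]);
translate([467, 555, 66]) cube([74, 24, 967]);
translate([627, 555, 66]) cube([74, 24, 967]);
translate([787, 555, 66]) cube([74, 24, 967]);
translate([947, 555, 66]) cube([74, 24, 967]);
translate([1107, 555, 66]) cube([74, 24, 967]);
translate([1267, 555, 66]) cube([74, 24, 967]);
translate([1427, 555, 66]) cube([74, 24, 967]);
translate([1587, 555, 66]) cube([74, 24, 967]);
translate([1747, 555, 66]) cube([74, 24, 967]);
translate([1907, 555, 66]) cube([74, 24, 967]);
translate([2067, 555, 66]) cube([74, 24, 967]);
translate([2227, 555, 66]) cube([74, 24, 967]);
translate([2387, 555, 66]) cube([74, 24, 967]);


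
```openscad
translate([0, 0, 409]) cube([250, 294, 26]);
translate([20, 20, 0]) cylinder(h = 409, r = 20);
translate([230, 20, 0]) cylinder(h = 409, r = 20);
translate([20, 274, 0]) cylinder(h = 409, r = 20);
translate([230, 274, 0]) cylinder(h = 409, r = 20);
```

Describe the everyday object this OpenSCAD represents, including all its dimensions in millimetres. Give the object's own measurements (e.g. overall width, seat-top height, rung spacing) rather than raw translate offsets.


A four-legged stool. The seat is a 250×294×26 mm slab whose top surface is at z = 435 mm; four round legs, each 40 mm in diameter, run from the floor (z = 0) to the underside of the seat, each leg's axis is inset half a diameter from the nearest pair of seat edges (so the leg's bounding box is flush with the corner).


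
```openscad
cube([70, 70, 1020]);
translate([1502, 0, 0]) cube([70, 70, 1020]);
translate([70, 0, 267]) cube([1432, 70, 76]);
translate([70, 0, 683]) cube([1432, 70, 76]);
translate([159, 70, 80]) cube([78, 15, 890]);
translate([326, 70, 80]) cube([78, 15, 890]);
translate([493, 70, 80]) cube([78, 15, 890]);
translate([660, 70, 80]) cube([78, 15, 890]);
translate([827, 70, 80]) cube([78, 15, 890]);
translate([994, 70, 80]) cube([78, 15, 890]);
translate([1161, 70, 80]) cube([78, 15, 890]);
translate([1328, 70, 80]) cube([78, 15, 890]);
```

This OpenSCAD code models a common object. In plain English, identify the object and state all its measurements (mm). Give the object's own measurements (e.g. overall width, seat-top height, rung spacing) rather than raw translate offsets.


A fence section. Two 70×70 mm posts, 1020 mm tall, stand on the floor with a clear span of 1432 mm between their inner faces. Two horizontal rails of 70×76 mm section span the gap between the posts with their undersides at z = 267 mm and z = 683 mm, flush with the posts' −y face. 8 pickets, each 78 mm wide, 15 mm thick and 890 mm tall, are fixed to the +y face of the rails with their bottoms at z = 80 mm, spaced across the span with a 89 mm gap after the −x post and between neighbouring pickets, with 96 mm left before the +x post.


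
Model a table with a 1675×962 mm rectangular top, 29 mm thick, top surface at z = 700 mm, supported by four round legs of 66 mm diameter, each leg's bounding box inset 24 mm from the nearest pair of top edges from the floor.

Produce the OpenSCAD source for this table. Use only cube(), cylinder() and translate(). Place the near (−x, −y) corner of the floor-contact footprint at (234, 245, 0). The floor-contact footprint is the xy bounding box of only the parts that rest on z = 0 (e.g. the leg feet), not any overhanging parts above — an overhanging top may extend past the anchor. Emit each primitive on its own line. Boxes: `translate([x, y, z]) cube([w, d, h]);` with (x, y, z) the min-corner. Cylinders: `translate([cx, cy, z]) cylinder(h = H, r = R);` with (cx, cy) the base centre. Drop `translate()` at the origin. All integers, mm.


translate([210, 221, 671]) cube([1675, 962, 29]);
translate([267, 278, 0]) cylinder(h = 671, r = 33);
translate([1828, 278, 0]) cylinder(h = 671, r = 33);
translate([267, 1126, 0]) cylinder(h = 671, r = 33);
translate([1828, 1126, 0]) cylinder(h = 671, r = 33);


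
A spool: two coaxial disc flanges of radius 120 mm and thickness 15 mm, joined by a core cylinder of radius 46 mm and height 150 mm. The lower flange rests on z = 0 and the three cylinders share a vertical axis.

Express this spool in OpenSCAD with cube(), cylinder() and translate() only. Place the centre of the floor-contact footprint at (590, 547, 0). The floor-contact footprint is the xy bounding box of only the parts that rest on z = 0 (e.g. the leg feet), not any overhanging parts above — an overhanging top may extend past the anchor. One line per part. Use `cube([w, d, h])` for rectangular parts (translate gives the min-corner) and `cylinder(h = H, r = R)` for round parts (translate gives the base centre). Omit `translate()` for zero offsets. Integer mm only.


translate([590, 547, 0]) cylinder(h = 15, r = 120);
translate([590, 547, 15]) cylinder(h = 150, r = 46);
translate([590, 547, 165]) cylinder(h = 15, r = 120);


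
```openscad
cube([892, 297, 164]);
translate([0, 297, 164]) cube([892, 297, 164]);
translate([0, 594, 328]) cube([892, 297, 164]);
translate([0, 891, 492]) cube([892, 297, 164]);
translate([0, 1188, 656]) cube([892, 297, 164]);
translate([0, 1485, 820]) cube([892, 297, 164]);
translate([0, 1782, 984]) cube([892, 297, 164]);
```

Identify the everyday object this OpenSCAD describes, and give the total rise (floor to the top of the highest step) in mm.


A staircase. The total rise is 1148 mm.

7 identical blocks, each offset up and back from the previous — a staircase. Each step is 164 mm tall and there are 7 of them, so the total rise is 7 × 164 = 1148 mm.


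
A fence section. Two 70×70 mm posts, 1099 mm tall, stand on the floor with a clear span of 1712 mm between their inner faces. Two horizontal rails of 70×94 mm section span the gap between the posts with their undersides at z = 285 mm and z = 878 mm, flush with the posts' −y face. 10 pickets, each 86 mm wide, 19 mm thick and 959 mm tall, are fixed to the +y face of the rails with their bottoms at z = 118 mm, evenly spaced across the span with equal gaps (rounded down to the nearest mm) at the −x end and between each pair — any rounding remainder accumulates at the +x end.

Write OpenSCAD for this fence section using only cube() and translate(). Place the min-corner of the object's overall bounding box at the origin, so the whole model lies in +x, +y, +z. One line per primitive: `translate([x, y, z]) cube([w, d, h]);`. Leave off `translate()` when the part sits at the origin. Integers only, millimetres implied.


cube([70, 70, 1099]);
translate([1782, 0, 0]) cube([70, 70, 1099]);
translate([70, 0, 285]) cube([1712, 70, 94]);
translate([70, 0, 878]) cube([1712, 70, 94]);
translate([147, 70, 118]) cube([86, 19, 959]);
translate([310, 70, 118]) cube([86, 19, 959]);
translate([473, 70, 118]) cube([86, 19, 959]);
translate([636, 70, 118]) cube([86, 19, 959]);
translate([799, 70, 118]) cube([86, 19, 959]);
translate([962, 70, 118]) cube([86, 19, 959]);
translate([1125, 70, 118]) cube([86, 19, 959]);
translate([1288, 70, 118]) cube([86, 19, 959]);
translate([1451, 70, 118]) cube([86, 19, 959]);
translate([1614, 70, 118]) cube([86, 19, 959]);


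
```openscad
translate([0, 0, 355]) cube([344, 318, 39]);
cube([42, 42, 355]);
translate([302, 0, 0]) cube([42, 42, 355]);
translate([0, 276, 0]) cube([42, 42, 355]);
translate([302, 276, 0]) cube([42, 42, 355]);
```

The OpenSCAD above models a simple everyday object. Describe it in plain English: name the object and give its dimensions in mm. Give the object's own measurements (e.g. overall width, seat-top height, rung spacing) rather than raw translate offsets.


A four-legged stool. The seat is a 344×318×39 mm slab whose top surface is at z = 394 mm; four square legs, each 42×42 mm in cross-section, run from the floor (z = 0) to the underside of the seat, each flush with a corner of the seat.


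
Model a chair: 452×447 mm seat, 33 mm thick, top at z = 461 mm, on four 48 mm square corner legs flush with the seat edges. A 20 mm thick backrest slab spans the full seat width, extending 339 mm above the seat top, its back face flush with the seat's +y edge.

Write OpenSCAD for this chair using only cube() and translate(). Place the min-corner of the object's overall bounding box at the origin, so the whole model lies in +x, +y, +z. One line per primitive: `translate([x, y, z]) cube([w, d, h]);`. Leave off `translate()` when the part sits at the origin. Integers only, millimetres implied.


translate([0, 0, 428]) cube([452, 447, 33]);
cube([48, 48, 428]);
translate([404, 0, 0]) cube([48, 48, 428]);
translate([0, 399, 0]) cube([48, 48, 428]);
translate([404, 399, 0]) cube([48, 48, 428]);
translate([0, 427, 461]) cube([452, 20, 339]);


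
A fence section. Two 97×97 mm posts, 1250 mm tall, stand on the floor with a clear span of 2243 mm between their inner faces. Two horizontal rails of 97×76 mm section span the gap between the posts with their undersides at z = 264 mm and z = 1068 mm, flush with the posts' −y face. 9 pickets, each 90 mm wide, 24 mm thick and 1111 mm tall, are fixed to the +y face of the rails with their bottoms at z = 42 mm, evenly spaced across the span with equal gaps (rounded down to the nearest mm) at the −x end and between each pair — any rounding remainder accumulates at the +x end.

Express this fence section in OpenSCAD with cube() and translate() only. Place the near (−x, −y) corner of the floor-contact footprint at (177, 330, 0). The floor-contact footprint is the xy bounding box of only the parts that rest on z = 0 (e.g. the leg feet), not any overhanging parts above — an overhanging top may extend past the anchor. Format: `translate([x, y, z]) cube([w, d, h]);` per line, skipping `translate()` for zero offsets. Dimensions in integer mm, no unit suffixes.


translate([177, 330, 0]) cube([97, 97, 1250]);
translate([2517, 330, 0]) cube([97, 97, 1250]);
translate([274, 330, 264]) cube([2243, 97, 76]);
translate([274, 330, 1068]) cube([2243, 97, 76]);
translate([417, 427, 42]) cube([90, 24, 1111]);
translate([650, 427, 42]) cube([90, 24, 1111]);
translate([883, 427, 42]) cube([90, 24, 1111]);
translate([1116, 427, 42]) cube([90, 24, 1111]);
translate([1349, 427, 42]) cube([90, 24, 1111]);
translate([1582, 427, 42]) cube([90, 24, 1111]);
translate([1815, 427, 42]) cube([90, 24, 1111]);
translate([2048, 427, 42]) cube([90, 24, 1111]);
translate([2281, 427, 42]) cube([90, 24, 1111]);


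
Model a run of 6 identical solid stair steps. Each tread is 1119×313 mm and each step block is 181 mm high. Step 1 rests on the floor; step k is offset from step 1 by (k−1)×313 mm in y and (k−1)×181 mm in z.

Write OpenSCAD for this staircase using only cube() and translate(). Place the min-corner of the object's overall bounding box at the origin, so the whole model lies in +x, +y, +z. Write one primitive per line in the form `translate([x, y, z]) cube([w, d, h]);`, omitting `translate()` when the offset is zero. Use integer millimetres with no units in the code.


cube([1119, 313, 181]);
translate([0, 313, 181]) cube([1119, 313, 181]);
translate([0, 626, 362]) cube([1119, 313, 181]);
translate([0, 939, 543]) cube([1119, 313, 181]);
translate([0, 1252, 724]) cube([1119, 313, 181]);
translate([0, 1565, 905]) cube([1119, 313, 181]);


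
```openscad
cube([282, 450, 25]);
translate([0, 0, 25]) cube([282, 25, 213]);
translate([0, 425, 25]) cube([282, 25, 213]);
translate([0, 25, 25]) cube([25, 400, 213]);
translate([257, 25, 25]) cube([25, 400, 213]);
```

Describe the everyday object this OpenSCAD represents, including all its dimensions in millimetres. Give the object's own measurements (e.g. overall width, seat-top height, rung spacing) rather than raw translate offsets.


An open-topped rectangular box: outside dimensions 282×450×238 mm, with a uniform wall and base thickness of 25 mm. The base is a full 282×450 slab on the floor; four walls sit on top of the base. The front and back walls (the −y and +y sides) span the full width; the two side walls fit between them.


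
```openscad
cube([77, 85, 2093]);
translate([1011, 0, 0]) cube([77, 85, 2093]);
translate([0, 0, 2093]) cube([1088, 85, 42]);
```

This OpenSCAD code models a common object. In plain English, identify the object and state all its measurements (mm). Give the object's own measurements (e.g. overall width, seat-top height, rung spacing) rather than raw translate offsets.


A door frame. The clear opening is 934 mm wide and 2093 mm high. Two 77 mm wide jambs, 85 mm deep, stand either side of the opening from the floor to the top of the opening. A 42 mm thick head sits across the top of both jambs, spanning the full outside width of the frame.


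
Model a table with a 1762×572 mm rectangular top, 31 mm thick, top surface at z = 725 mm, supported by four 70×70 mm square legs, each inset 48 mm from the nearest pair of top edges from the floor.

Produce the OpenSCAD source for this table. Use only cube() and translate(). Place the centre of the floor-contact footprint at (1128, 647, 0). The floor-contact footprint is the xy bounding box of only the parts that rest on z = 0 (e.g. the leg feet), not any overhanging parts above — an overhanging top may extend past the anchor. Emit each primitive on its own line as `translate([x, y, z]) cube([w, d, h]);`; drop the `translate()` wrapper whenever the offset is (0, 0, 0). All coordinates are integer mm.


// leg_h = 725 - 31 = 694
translate([247, 361, 694]) cube([1762, 572, 31]);
translate([295, 409, 0]) cube([70, 70, 694]);
translate([1891, 409, 0]) cube([70, 70, 694]);
translate([295, 815, 0]) cube([70, 70, 694]);
translate([1891, 815, 0]) cube([70, 70, 694]);


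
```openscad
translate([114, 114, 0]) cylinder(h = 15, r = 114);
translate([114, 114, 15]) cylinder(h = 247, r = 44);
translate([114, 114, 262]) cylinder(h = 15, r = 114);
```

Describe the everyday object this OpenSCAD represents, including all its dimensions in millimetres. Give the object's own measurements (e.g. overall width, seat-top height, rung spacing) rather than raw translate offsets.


A spool: two coaxial disc flanges of radius 114 mm and thickness 15 mm, joined by a core cylinder of radius 44 mm and height 247 mm. The lower flange rests on z = 0 and the three cylinders share a vertical axis.


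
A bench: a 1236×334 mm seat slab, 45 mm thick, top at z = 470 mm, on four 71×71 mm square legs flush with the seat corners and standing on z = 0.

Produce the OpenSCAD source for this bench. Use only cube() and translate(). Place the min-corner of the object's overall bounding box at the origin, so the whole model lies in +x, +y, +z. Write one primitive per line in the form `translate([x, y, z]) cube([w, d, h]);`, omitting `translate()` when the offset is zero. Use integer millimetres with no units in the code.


translate([0, 0, 425]) cube([1236, 334, 45]);
cube([71, 71, 425]);
translate([0, 263, 0]) cube([71, 71, 425]);
translate([1165, 0, 0]) cube([71, 71, 425]);
translate([1165, 263, 0]) cube([71, 71, 425]);


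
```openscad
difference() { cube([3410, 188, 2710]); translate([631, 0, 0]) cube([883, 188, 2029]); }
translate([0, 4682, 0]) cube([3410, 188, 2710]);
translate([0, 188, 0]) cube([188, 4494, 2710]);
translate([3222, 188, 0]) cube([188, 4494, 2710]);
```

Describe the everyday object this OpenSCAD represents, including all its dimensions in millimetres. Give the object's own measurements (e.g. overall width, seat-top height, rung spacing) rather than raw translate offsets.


A single room: four walls, each 2710 mm tall and 188 mm thick, enclosing an outside footprint 3410×4870 mm (x × y), no floor or roof. The front and back walls (−y and +y sides) run the full x-width; the side walls fit between their inner faces. A door opening 883 mm wide and 2029 mm tall is cut through the front wall from the floor up, its −x edge 631 mm from the wall's −x end.


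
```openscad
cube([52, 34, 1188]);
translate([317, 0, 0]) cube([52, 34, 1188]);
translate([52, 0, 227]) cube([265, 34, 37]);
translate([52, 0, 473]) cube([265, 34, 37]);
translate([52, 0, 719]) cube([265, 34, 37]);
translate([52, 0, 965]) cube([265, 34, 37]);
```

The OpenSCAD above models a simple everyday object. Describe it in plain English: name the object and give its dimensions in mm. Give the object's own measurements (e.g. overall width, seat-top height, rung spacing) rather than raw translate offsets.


A straight ladder. Two 52×34 mm vertical rails, 1188 mm tall, stand 369 mm apart (outside-to-outside) with their front faces coplanar on the −y side. 4 rungs, each 34 mm deep and 37 mm tall, span between the inner faces of the rails, front faces flush with the rails. The lowest rung's underside is at z = 227 mm and rungs are spaced 246 mm apart (underside to underside).


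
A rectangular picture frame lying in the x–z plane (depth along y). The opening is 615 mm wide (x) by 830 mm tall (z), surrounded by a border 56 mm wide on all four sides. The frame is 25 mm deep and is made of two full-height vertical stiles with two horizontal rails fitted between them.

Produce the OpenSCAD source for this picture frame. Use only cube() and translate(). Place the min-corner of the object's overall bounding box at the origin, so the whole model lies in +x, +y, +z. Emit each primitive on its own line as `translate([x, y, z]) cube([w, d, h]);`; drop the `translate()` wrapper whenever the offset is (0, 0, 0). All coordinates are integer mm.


cube([56, 25, 942]);
translate([671, 0, 0]) cube([56, 25, 942]);
translate([56, 0, 0]) cube([615, 25, 56]);
translate([56, 0, 886]) cube([615, 25, 56]);


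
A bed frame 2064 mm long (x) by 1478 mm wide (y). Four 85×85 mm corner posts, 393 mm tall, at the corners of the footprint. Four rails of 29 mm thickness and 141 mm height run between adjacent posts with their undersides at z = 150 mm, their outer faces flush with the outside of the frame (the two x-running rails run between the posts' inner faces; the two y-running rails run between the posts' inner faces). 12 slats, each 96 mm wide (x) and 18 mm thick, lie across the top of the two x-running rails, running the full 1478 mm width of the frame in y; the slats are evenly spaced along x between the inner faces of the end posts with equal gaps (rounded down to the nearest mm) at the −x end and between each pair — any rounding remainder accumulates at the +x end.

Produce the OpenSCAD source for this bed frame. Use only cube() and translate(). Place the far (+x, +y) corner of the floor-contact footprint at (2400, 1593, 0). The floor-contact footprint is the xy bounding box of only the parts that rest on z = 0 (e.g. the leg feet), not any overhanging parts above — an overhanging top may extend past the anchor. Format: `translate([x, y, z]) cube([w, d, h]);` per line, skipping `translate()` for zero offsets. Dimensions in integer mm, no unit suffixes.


// slat z = rail_z + rail_h = 150 + 141 = 291
// slat gap = ⌊(1894 − 12·96) / 13⌋ = 57
translate([336, 115, 0]) cube([85, 85, 393]);
translate([336, 1508, 0]) cube([85, 85, 393]);
translate([2315, 115, 0]) cube([85, 85, 393]);
translate([2315, 1508, 0]) cube([85, 85, 393]);
translate([421, 115, 150]) cube([1894, 29, 141]);
translate([421, 1564, 150]) cube([1894, 29, 141]);
translate([336, 200, 150]) cube([29, 1308, 141]);
translate([2371, 200, 150]) cube([29, 1308, 141]);
translate([478, 115, 291]) cube([96, 1478, 18]);
translate([631, 115, 291]) cube([96, 1478, 18]);
translate([784, 115, 291]) cube([96, 1478, 18]);
translate([937, 115, 291]) cube([96, 1478, 18]);
translate([1090, 115, 291]) cube([96, 1478, 18]);
translate([1243, 115, 291]) cube([96, 1478, 18]);
translate([1396, 115, 291]) cube([96, 1478, 18]);
translate([1549, 115, 291]) cube([96, 1478, 18]);
translate([1702, 115, 291]) cube([96, 1478, 18]);
translate([1855, 115, 291]) cube([96, 1478, 18]);
translate([2008, 115, 291]) cube([96, 1478, 18]);
translate([2161, 115, 291]) cube([96, 1478, 18]);
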